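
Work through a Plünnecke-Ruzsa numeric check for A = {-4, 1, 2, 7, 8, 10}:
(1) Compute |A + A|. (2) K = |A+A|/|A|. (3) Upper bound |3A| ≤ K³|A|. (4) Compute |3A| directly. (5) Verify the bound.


|A| = 6.
Step 1: Compute A + A by enumerating all 36 pairs.
A + A = {-8, -3, -2, 2, 3, 4, 6, 8, 9, 10, 11, 12, 14, 15, 16, 17, 18, 20}, so |A + A| = 18.
Step 2: Doubling constant K = |A + A|/|A| = 18/6 = 18/6 ≈ 3.0000.
Step 3: Plünnecke-Ruzsa gives |3A| ≤ K³·|A| = (3.0000)³ · 6 ≈ 162.0000.
Step 4: Compute 3A = A + A + A directly by enumerating all triples (a,b,c) ∈ A³; |3A| = 34.
Step 5: Check 34 ≤ 162.0000? Yes ✓.

K = 18/6, Plünnecke-Ruzsa bound K³|A| ≈ 162.0000, |3A| = 34, inequality holds.


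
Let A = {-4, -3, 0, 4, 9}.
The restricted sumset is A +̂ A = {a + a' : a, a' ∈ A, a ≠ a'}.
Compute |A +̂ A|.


Restricted sumset: A +̂ A = {a + a' : a ∈ A, a' ∈ A, a ≠ a'}.
Equivalently, take A + A and drop any sum 2a that is achievable ONLY as a + a for a ∈ A (i.e. sums representable only with equal summands).
Enumerate pairs (a, a') with a < a' (symmetric, so each unordered pair gives one sum; this covers all a ≠ a'):
  -4 + -3 = -7
  -4 + 0 = -4
  -4 + 4 = 0
  -4 + 9 = 5
  -3 + 0 = -3
  -3 + 4 = 1
  -3 + 9 = 6
  0 + 4 = 4
  0 + 9 = 9
  4 + 9 = 13
Collected distinct sums: {-7, -4, -3, 0, 1, 4, 5, 6, 9, 13}
|A +̂ A| = 10
(Reference bound: |A +̂ A| ≥ 2|A| - 3 for |A| ≥ 2, with |A| = 5 giving ≥ 7.)

|A +̂ A| = 10


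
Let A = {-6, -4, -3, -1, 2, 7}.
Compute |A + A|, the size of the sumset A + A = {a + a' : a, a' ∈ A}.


A + A = {a + a' : a, a' ∈ A}; |A| = 6.
General bounds: 2|A| - 1 ≤ |A + A| ≤ |A|(|A|+1)/2, i.e. 11 ≤ |A + A| ≤ 21.
Lower bound 2|A|-1 is attained iff A is an arithmetic progression.
Enumerate sums a + a' for a ≤ a' (symmetric, so this suffices):
a = -6: -6+-6=-12, -6+-4=-10, -6+-3=-9, -6+-1=-7, -6+2=-4, -6+7=1
a = -4: -4+-4=-8, -4+-3=-7, -4+-1=-5, -4+2=-2, -4+7=3
a = -3: -3+-3=-6, -3+-1=-4, -3+2=-1, -3+7=4
a = -1: -1+-1=-2, -1+2=1, -1+7=6
a = 2: 2+2=4, 2+7=9
a = 7: 7+7=14
Distinct sums: {-12, -10, -9, -8, -7, -6, -5, -4, -2, -1, 1, 3, 4, 6, 9, 14}
|A + A| = 16

|A + A| = 16


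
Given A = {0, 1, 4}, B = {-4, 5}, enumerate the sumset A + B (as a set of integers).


A + B = {a + b : a ∈ A, b ∈ B}.
Enumerate all |A|·|B| = 3·2 = 6 pairs (a, b) and collect distinct sums.
a = 0: 0+-4=-4, 0+5=5
a = 1: 1+-4=-3, 1+5=6
a = 4: 4+-4=0, 4+5=9
Collecting distinct sums: A + B = {-4, -3, 0, 5, 6, 9}
|A + B| = 6

A + B = {-4, -3, 0, 5, 6, 9}


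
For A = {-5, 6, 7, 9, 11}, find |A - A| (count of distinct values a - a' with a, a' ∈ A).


A - A = {a - a' : a, a' ∈ A}; |A| = 5.
Bounds: 2|A|-1 ≤ |A - A| ≤ |A|² - |A| + 1, i.e. 9 ≤ |A - A| ≤ 21.
Note: 0 ∈ A - A always (from a - a). The set is symmetric: if d ∈ A - A then -d ∈ A - A.
Enumerate nonzero differences d = a - a' with a > a' (then include -d):
Positive differences: {1, 2, 3, 4, 5, 11, 12, 14, 16}
Full difference set: {0} ∪ (positive diffs) ∪ (negative diffs).
|A - A| = 1 + 2·9 = 19 (matches direct enumeration: 19).

|A - A| = 19


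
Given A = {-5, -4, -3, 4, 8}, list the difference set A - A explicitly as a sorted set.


A - A = {a - a' : a, a' ∈ A}.
Compute a - a' for each ordered pair (a, a'):
a = -5: -5--5=0, -5--4=-1, -5--3=-2, -5-4=-9, -5-8=-13
a = -4: -4--5=1, -4--4=0, -4--3=-1, -4-4=-8, -4-8=-12
a = -3: -3--5=2, -3--4=1, -3--3=0, -3-4=-7, -3-8=-11
a = 4: 4--5=9, 4--4=8, 4--3=7, 4-4=0, 4-8=-4
a = 8: 8--5=13, 8--4=12, 8--3=11, 8-4=4, 8-8=0
Collecting distinct values (and noting 0 appears from a-a):
A - A = {-13, -12, -11, -9, -8, -7, -4, -2, -1, 0, 1, 2, 4, 7, 8, 9, 11, 12, 13}
|A - A| = 19

A - A = {-13, -12, -11, -9, -8, -7, -4, -2, -1, 0, 1, 2, 4, 7, 8, 9, 11, 12, 13}


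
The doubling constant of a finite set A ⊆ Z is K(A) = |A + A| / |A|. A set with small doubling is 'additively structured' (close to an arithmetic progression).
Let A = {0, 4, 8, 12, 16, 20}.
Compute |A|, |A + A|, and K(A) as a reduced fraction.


|A| = 6.
Compute A + A by enumerating all 36 pairs.
A + A = {0, 4, 8, 12, 16, 20, 24, 28, 32, 36, 40}, so |A + A| = 11.
K = |A + A| / |A| = 11/6 (already in lowest terms) ≈ 1.8333.
Reference: AP of size 6 gives K = 11/6 ≈ 1.8333; a fully generic set of size 6 gives K ≈ 3.5000.

|A| = 6, |A + A| = 11, K = 11/6.


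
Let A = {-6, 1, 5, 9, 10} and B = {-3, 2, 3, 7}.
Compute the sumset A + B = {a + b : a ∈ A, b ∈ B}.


A + B = {a + b : a ∈ A, b ∈ B}.
Enumerate all |A|·|B| = 5·4 = 20 pairs (a, b) and collect distinct sums.
a = -6: -6+-3=-9, -6+2=-4, -6+3=-3, -6+7=1
a = 1: 1+-3=-2, 1+2=3, 1+3=4, 1+7=8
a = 5: 5+-3=2, 5+2=7, 5+3=8, 5+7=12
a = 9: 9+-3=6, 9+2=11, 9+3=12, 9+7=16
a = 10: 10+-3=7, 10+2=12, 10+3=13, 10+7=17
Collecting distinct sums: A + B = {-9, -4, -3, -2, 1, 2, 3, 4, 6, 7, 8, 11, 12, 13, 16, 17}
|A + B| = 16

A + B = {-9, -4, -3, -2, 1, 2, 3, 4, 6, 7, 8, 11, 12, 13, 16, 17}


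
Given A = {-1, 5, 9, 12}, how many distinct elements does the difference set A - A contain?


A - A = {a - a' : a, a' ∈ A}; |A| = 4.
Bounds: 2|A|-1 ≤ |A - A| ≤ |A|² - |A| + 1, i.e. 7 ≤ |A - A| ≤ 13.
Note: 0 ∈ A - A always (from a - a). The set is symmetric: if d ∈ A - A then -d ∈ A - A.
Enumerate nonzero differences d = a - a' with a > a' (then include -d):
Positive differences: {3, 4, 6, 7, 10, 13}
Full difference set: {0} ∪ (positive diffs) ∪ (negative diffs).
|A - A| = 1 + 2·6 = 13 (matches direct enumeration: 13).

|A - A| = 13


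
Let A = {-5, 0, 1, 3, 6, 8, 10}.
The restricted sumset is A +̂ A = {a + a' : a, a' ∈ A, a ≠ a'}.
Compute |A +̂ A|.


Restricted sumset: A +̂ A = {a + a' : a ∈ A, a' ∈ A, a ≠ a'}.
Equivalently, take A + A and drop any sum 2a that is achievable ONLY as a + a for a ∈ A (i.e. sums representable only with equal summands).
Enumerate pairs (a, a') with a < a' (symmetric, so each unordered pair gives one sum; this covers all a ≠ a'):
  -5 + 0 = -5
  -5 + 1 = -4
  -5 + 3 = -2
  -5 + 6 = 1
  -5 + 8 = 3
  -5 + 10 = 5
  0 + 1 = 1
  0 + 3 = 3
  0 + 6 = 6
  0 + 8 = 8
  0 + 10 = 10
  1 + 3 = 4
  1 + 6 = 7
  1 + 8 = 9
  1 + 10 = 11
  3 + 6 = 9
  3 + 8 = 11
  3 + 10 = 13
  6 + 8 = 14
  6 + 10 = 16
  8 + 10 = 18
Collected distinct sums: {-5, -4, -2, 1, 3, 4, 5, 6, 7, 8, 9, 10, 11, 13, 14, 16, 18}
|A +̂ A| = 17
(Reference bound: |A +̂ A| ≥ 2|A| - 3 for |A| ≥ 2, with |A| = 7 giving ≥ 11.)

|A +̂ A| = 17


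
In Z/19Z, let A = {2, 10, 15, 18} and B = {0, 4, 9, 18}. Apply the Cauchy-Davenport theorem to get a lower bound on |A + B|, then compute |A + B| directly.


Cauchy-Davenport: |A + B| ≥ min(p, |A| + |B| - 1) for A, B nonempty in Z/pZ.
|A| = 4, |B| = 4, p = 19.
CD lower bound = min(19, 4 + 4 - 1) = min(19, 7) = 7.
Compute A + B mod 19 directly:
a = 2: 2+0=2, 2+4=6, 2+9=11, 2+18=1
a = 10: 10+0=10, 10+4=14, 10+9=0, 10+18=9
a = 15: 15+0=15, 15+4=0, 15+9=5, 15+18=14
a = 18: 18+0=18, 18+4=3, 18+9=8, 18+18=17
A + B = {0, 1, 2, 3, 5, 6, 8, 9, 10, 11, 14, 15, 17, 18}, so |A + B| = 14.
Verify: 14 ≥ 7? Yes ✓.

CD lower bound = 7, actual |A + B| = 14.


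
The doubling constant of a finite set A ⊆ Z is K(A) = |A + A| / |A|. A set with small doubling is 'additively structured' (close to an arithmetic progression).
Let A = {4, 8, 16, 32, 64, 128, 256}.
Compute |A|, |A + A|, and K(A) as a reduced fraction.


|A| = 7.
Compute A + A by enumerating all 49 pairs.
A + A = {8, 12, 16, 20, 24, 32, 36, 40, 48, 64, 68, 72, 80, 96, 128, 132, 136, 144, 160, 192, 256, 260, 264, 272, 288, 320, 384, 512}, so |A + A| = 28.
K = |A + A| / |A| = 28/7 = 4/1 ≈ 4.0000.
Reference: AP of size 7 gives K = 13/7 ≈ 1.8571; a fully generic set of size 7 gives K ≈ 4.0000.

|A| = 7, |A + A| = 28, K = 28/7 = 4/1.


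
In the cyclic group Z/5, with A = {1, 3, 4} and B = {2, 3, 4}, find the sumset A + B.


Work in Z/5Z: reduce every sum a + b modulo 5.
Enumerate all 9 pairs:
a = 1: 1+2=3, 1+3=4, 1+4=0
a = 3: 3+2=0, 3+3=1, 3+4=2
a = 4: 4+2=1, 4+3=2, 4+4=3
Distinct residues collected: {0, 1, 2, 3, 4}
|A + B| = 5 (out of 5 total residues).

A + B = {0, 1, 2, 3, 4}


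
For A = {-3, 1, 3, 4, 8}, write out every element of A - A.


A - A = {a - a' : a, a' ∈ A}.
Compute a - a' for each ordered pair (a, a'):
a = -3: -3--3=0, -3-1=-4, -3-3=-6, -3-4=-7, -3-8=-11
a = 1: 1--3=4, 1-1=0, 1-3=-2, 1-4=-3, 1-8=-7
a = 3: 3--3=6, 3-1=2, 3-3=0, 3-4=-1, 3-8=-5
a = 4: 4--3=7, 4-1=3, 4-3=1, 4-4=0, 4-8=-4
a = 8: 8--3=11, 8-1=7, 8-3=5, 8-4=4, 8-8=0
Collecting distinct values (and noting 0 appears from a-a):
A - A = {-11, -7, -6, -5, -4, -3, -2, -1, 0, 1, 2, 3, 4, 5, 6, 7, 11}
|A - A| = 17

A - A = {-11, -7, -6, -5, -4, -3, -2, -1, 0, 1, 2, 3, 4, 5, 6, 7, 11}


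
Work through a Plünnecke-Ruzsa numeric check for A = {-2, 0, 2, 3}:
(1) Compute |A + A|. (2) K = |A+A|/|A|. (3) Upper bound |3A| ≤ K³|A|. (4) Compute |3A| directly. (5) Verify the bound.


|A| = 4.
Step 1: Compute A + A by enumerating all 16 pairs.
A + A = {-4, -2, 0, 1, 2, 3, 4, 5, 6}, so |A + A| = 9.
Step 2: Doubling constant K = |A + A|/|A| = 9/4 = 9/4 ≈ 2.2500.
Step 3: Plünnecke-Ruzsa gives |3A| ≤ K³·|A| = (2.2500)³ · 4 ≈ 45.5625.
Step 4: Compute 3A = A + A + A directly by enumerating all triples (a,b,c) ∈ A³; |3A| = 14.
Step 5: Check 14 ≤ 45.5625? Yes ✓.

K = 9/4, Plünnecke-Ruzsa bound K³|A| ≈ 45.5625, |3A| = 14, inequality holds.


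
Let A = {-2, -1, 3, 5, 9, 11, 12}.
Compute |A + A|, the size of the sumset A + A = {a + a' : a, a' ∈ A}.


A + A = {a + a' : a, a' ∈ A}; |A| = 7.
General bounds: 2|A| - 1 ≤ |A + A| ≤ |A|(|A|+1)/2, i.e. 13 ≤ |A + A| ≤ 28.
Lower bound 2|A|-1 is attained iff A is an arithmetic progression.
Enumerate sums a + a' for a ≤ a' (symmetric, so this suffices):
a = -2: -2+-2=-4, -2+-1=-3, -2+3=1, -2+5=3, -2+9=7, -2+11=9, -2+12=10
a = -1: -1+-1=-2, -1+3=2, -1+5=4, -1+9=8, -1+11=10, -1+12=11
a = 3: 3+3=6, 3+5=8, 3+9=12, 3+11=14, 3+12=15
a = 5: 5+5=10, 5+9=14, 5+11=16, 5+12=17
a = 9: 9+9=18, 9+11=20, 9+12=21
a = 11: 11+11=22, 11+12=23
a = 12: 12+12=24
Distinct sums: {-4, -3, -2, 1, 2, 3, 4, 6, 7, 8, 9, 10, 11, 12, 14, 15, 16, 17, 18, 20, 21, 22, 23, 24}
|A + A| = 24

|A + A| = 24


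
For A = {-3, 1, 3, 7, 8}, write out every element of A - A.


A - A = {a - a' : a, a' ∈ A}.
Compute a - a' for each ordered pair (a, a'):
a = -3: -3--3=0, -3-1=-4, -3-3=-6, -3-7=-10, -3-8=-11
a = 1: 1--3=4, 1-1=0, 1-3=-2, 1-7=-6, 1-8=-7
a = 3: 3--3=6, 3-1=2, 3-3=0, 3-7=-4, 3-8=-5
a = 7: 7--3=10, 7-1=6, 7-3=4, 7-7=0, 7-8=-1
a = 8: 8--3=11, 8-1=7, 8-3=5, 8-7=1, 8-8=0
Collecting distinct values (and noting 0 appears from a-a):
A - A = {-11, -10, -7, -6, -5, -4, -2, -1, 0, 1, 2, 4, 5, 6, 7, 10, 11}
|A - A| = 17

A - A = {-11, -10, -7, -6, -5, -4, -2, -1, 0, 1, 2, 4, 5, 6, 7, 10, 11}


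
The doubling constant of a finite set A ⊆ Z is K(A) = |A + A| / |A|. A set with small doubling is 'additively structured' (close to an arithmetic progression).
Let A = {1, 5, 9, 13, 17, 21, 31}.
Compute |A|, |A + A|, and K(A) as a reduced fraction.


|A| = 7.
Compute A + A by enumerating all 49 pairs.
A + A = {2, 6, 10, 14, 18, 22, 26, 30, 32, 34, 36, 38, 40, 42, 44, 48, 52, 62}, so |A + A| = 18.
K = |A + A| / |A| = 18/7 (already in lowest terms) ≈ 2.5714.
Reference: AP of size 7 gives K = 13/7 ≈ 1.8571; a fully generic set of size 7 gives K ≈ 4.0000.

|A| = 7, |A + A| = 18, K = 18/7.


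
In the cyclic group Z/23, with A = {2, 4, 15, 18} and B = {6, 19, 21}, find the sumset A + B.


Work in Z/23Z: reduce every sum a + b modulo 23.
Enumerate all 12 pairs:
a = 2: 2+6=8, 2+19=21, 2+21=0
a = 4: 4+6=10, 4+19=0, 4+21=2
a = 15: 15+6=21, 15+19=11, 15+21=13
a = 18: 18+6=1, 18+19=14, 18+21=16
Distinct residues collected: {0, 1, 2, 8, 10, 11, 13, 14, 16, 21}
|A + B| = 10 (out of 23 total residues).

A + B = {0, 1, 2, 8, 10, 11, 13, 14, 16, 21}


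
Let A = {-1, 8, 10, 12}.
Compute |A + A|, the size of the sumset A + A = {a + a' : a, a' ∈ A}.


A + A = {a + a' : a, a' ∈ A}; |A| = 4.
General bounds: 2|A| - 1 ≤ |A + A| ≤ |A|(|A|+1)/2, i.e. 7 ≤ |A + A| ≤ 10.
Lower bound 2|A|-1 is attained iff A is an arithmetic progression.
Enumerate sums a + a' for a ≤ a' (symmetric, so this suffices):
a = -1: -1+-1=-2, -1+8=7, -1+10=9, -1+12=11
a = 8: 8+8=16, 8+10=18, 8+12=20
a = 10: 10+10=20, 10+12=22
a = 12: 12+12=24
Distinct sums: {-2, 7, 9, 11, 16, 18, 20, 22, 24}
|A + A| = 9

|A + A| = 9


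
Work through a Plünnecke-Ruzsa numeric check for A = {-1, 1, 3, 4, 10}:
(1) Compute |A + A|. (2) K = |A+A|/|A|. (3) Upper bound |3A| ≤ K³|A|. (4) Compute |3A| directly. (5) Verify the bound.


|A| = 5.
Step 1: Compute A + A by enumerating all 25 pairs.
A + A = {-2, 0, 2, 3, 4, 5, 6, 7, 8, 9, 11, 13, 14, 20}, so |A + A| = 14.
Step 2: Doubling constant K = |A + A|/|A| = 14/5 = 14/5 ≈ 2.8000.
Step 3: Plünnecke-Ruzsa gives |3A| ≤ K³·|A| = (2.8000)³ · 5 ≈ 109.7600.
Step 4: Compute 3A = A + A + A directly by enumerating all triples (a,b,c) ∈ A³; |3A| = 25.
Step 5: Check 25 ≤ 109.7600? Yes ✓.

K = 14/5, Plünnecke-Ruzsa bound K³|A| ≈ 109.7600, |3A| = 25, inequality holds.


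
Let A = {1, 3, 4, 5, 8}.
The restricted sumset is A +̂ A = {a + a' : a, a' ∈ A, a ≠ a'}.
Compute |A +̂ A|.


Restricted sumset: A +̂ A = {a + a' : a ∈ A, a' ∈ A, a ≠ a'}.
Equivalently, take A + A and drop any sum 2a that is achievable ONLY as a + a for a ∈ A (i.e. sums representable only with equal summands).
Enumerate pairs (a, a') with a < a' (symmetric, so each unordered pair gives one sum; this covers all a ≠ a'):
  1 + 3 = 4
  1 + 4 = 5
  1 + 5 = 6
  1 + 8 = 9
  3 + 4 = 7
  3 + 5 = 8
  3 + 8 = 11
  4 + 5 = 9
  4 + 8 = 12
  5 + 8 = 13
Collected distinct sums: {4, 5, 6, 7, 8, 9, 11, 12, 13}
|A +̂ A| = 9
(Reference bound: |A +̂ A| ≥ 2|A| - 3 for |A| ≥ 2, with |A| = 5 giving ≥ 7.)

|A +̂ A| = 9


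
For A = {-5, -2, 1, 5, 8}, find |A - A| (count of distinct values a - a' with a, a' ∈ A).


A - A = {a - a' : a, a' ∈ A}; |A| = 5.
Bounds: 2|A|-1 ≤ |A - A| ≤ |A|² - |A| + 1, i.e. 9 ≤ |A - A| ≤ 21.
Note: 0 ∈ A - A always (from a - a). The set is symmetric: if d ∈ A - A then -d ∈ A - A.
Enumerate nonzero differences d = a - a' with a > a' (then include -d):
Positive differences: {3, 4, 6, 7, 10, 13}
Full difference set: {0} ∪ (positive diffs) ∪ (negative diffs).
|A - A| = 1 + 2·6 = 13 (matches direct enumeration: 13).

|A - A| = 13


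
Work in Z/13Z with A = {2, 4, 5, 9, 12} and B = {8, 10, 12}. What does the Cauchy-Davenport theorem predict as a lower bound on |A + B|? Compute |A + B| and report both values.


Cauchy-Davenport: |A + B| ≥ min(p, |A| + |B| - 1) for A, B nonempty in Z/pZ.
|A| = 5, |B| = 3, p = 13.
CD lower bound = min(13, 5 + 3 - 1) = min(13, 7) = 7.
Compute A + B mod 13 directly:
a = 2: 2+8=10, 2+10=12, 2+12=1
a = 4: 4+8=12, 4+10=1, 4+12=3
a = 5: 5+8=0, 5+10=2, 5+12=4
a = 9: 9+8=4, 9+10=6, 9+12=8
a = 12: 12+8=7, 12+10=9, 12+12=11
A + B = {0, 1, 2, 3, 4, 6, 7, 8, 9, 10, 11, 12}, so |A + B| = 12.
Verify: 12 ≥ 7? Yes ✓.

CD lower bound = 7, actual |A + B| = 12.


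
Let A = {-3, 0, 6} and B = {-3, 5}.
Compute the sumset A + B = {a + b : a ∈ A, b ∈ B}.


A + B = {a + b : a ∈ A, b ∈ B}.
Enumerate all |A|·|B| = 3·2 = 6 pairs (a, b) and collect distinct sums.
a = -3: -3+-3=-6, -3+5=2
a = 0: 0+-3=-3, 0+5=5
a = 6: 6+-3=3, 6+5=11
Collecting distinct sums: A + B = {-6, -3, 2, 3, 5, 11}
|A + B| = 6

A + B = {-6, -3, 2, 3, 5, 11}


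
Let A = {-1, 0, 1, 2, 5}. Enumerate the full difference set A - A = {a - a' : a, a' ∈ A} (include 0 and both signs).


A - A = {a - a' : a, a' ∈ A}.
Compute a - a' for each ordered pair (a, a'):
a = -1: -1--1=0, -1-0=-1, -1-1=-2, -1-2=-3, -1-5=-6
a = 0: 0--1=1, 0-0=0, 0-1=-1, 0-2=-2, 0-5=-5
a = 1: 1--1=2, 1-0=1, 1-1=0, 1-2=-1, 1-5=-4
a = 2: 2--1=3, 2-0=2, 2-1=1, 2-2=0, 2-5=-3
a = 5: 5--1=6, 5-0=5, 5-1=4, 5-2=3, 5-5=0
Collecting distinct values (and noting 0 appears from a-a):
A - A = {-6, -5, -4, -3, -2, -1, 0, 1, 2, 3, 4, 5, 6}
|A - A| = 13

A - A = {-6, -5, -4, -3, -2, -1, 0, 1, 2, 3, 4, 5, 6}


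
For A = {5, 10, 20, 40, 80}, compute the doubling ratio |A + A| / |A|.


|A| = 5.
Compute A + A by enumerating all 25 pairs.
A + A = {10, 15, 20, 25, 30, 40, 45, 50, 60, 80, 85, 90, 100, 120, 160}, so |A + A| = 15.
K = |A + A| / |A| = 15/5 = 3/1 ≈ 3.0000.
Reference: AP of size 5 gives K = 9/5 ≈ 1.8000; a fully generic set of size 5 gives K ≈ 3.0000.

|A| = 5, |A + A| = 15, K = 15/5 = 3/1.


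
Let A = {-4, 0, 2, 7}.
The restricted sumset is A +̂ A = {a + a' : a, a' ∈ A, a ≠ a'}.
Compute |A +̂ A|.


Restricted sumset: A +̂ A = {a + a' : a ∈ A, a' ∈ A, a ≠ a'}.
Equivalently, take A + A and drop any sum 2a that is achievable ONLY as a + a for a ∈ A (i.e. sums representable only with equal summands).
Enumerate pairs (a, a') with a < a' (symmetric, so each unordered pair gives one sum; this covers all a ≠ a'):
  -4 + 0 = -4
  -4 + 2 = -2
  -4 + 7 = 3
  0 + 2 = 2
  0 + 7 = 7
  2 + 7 = 9
Collected distinct sums: {-4, -2, 2, 3, 7, 9}
|A +̂ A| = 6
(Reference bound: |A +̂ A| ≥ 2|A| - 3 for |A| ≥ 2, with |A| = 4 giving ≥ 5.)

|A +̂ A| = 6


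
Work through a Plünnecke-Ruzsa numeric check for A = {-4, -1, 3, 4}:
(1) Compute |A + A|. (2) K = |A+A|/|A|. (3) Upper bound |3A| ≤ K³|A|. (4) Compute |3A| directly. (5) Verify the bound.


|A| = 4.
Step 1: Compute A + A by enumerating all 16 pairs.
A + A = {-8, -5, -2, -1, 0, 2, 3, 6, 7, 8}, so |A + A| = 10.
Step 2: Doubling constant K = |A + A|/|A| = 10/4 = 10/4 ≈ 2.5000.
Step 3: Plünnecke-Ruzsa gives |3A| ≤ K³·|A| = (2.5000)³ · 4 ≈ 62.5000.
Step 4: Compute 3A = A + A + A directly by enumerating all triples (a,b,c) ∈ A³; |3A| = 19.
Step 5: Check 19 ≤ 62.5000? Yes ✓.

K = 10/4, Plünnecke-Ruzsa bound K³|A| ≈ 62.5000, |3A| = 19, inequality holds.


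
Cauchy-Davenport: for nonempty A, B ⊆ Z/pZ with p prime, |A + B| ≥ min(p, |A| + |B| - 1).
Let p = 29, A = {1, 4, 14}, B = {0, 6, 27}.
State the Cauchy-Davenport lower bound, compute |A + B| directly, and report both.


Cauchy-Davenport: |A + B| ≥ min(p, |A| + |B| - 1) for A, B nonempty in Z/pZ.
|A| = 3, |B| = 3, p = 29.
CD lower bound = min(29, 3 + 3 - 1) = min(29, 5) = 5.
Compute A + B mod 29 directly:
a = 1: 1+0=1, 1+6=7, 1+27=28
a = 4: 4+0=4, 4+6=10, 4+27=2
a = 14: 14+0=14, 14+6=20, 14+27=12
A + B = {1, 2, 4, 7, 10, 12, 14, 20, 28}, so |A + B| = 9.
Verify: 9 ≥ 5? Yes ✓.

CD lower bound = 5, actual |A + B| = 9.


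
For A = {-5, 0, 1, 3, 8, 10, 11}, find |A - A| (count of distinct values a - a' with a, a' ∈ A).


A - A = {a - a' : a, a' ∈ A}; |A| = 7.
Bounds: 2|A|-1 ≤ |A - A| ≤ |A|² - |A| + 1, i.e. 13 ≤ |A - A| ≤ 43.
Note: 0 ∈ A - A always (from a - a). The set is symmetric: if d ∈ A - A then -d ∈ A - A.
Enumerate nonzero differences d = a - a' with a > a' (then include -d):
Positive differences: {1, 2, 3, 5, 6, 7, 8, 9, 10, 11, 13, 15, 16}
Full difference set: {0} ∪ (positive diffs) ∪ (negative diffs).
|A - A| = 1 + 2·13 = 27 (matches direct enumeration: 27).

|A - A| = 27


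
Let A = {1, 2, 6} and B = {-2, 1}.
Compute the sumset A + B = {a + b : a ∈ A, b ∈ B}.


A + B = {a + b : a ∈ A, b ∈ B}.
Enumerate all |A|·|B| = 3·2 = 6 pairs (a, b) and collect distinct sums.
a = 1: 1+-2=-1, 1+1=2
a = 2: 2+-2=0, 2+1=3
a = 6: 6+-2=4, 6+1=7
Collecting distinct sums: A + B = {-1, 0, 2, 3, 4, 7}
|A + B| = 6

A + B = {-1, 0, 2, 3, 4, 7}


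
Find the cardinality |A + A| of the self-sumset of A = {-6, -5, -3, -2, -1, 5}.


A + A = {a + a' : a, a' ∈ A}; |A| = 6.
General bounds: 2|A| - 1 ≤ |A + A| ≤ |A|(|A|+1)/2, i.e. 11 ≤ |A + A| ≤ 21.
Lower bound 2|A|-1 is attained iff A is an arithmetic progression.
Enumerate sums a + a' for a ≤ a' (symmetric, so this suffices):
a = -6: -6+-6=-12, -6+-5=-11, -6+-3=-9, -6+-2=-8, -6+-1=-7, -6+5=-1
a = -5: -5+-5=-10, -5+-3=-8, -5+-2=-7, -5+-1=-6, -5+5=0
a = -3: -3+-3=-6, -3+-2=-5, -3+-1=-4, -3+5=2
a = -2: -2+-2=-4, -2+-1=-3, -2+5=3
a = -1: -1+-1=-2, -1+5=4
a = 5: 5+5=10
Distinct sums: {-12, -11, -10, -9, -8, -7, -6, -5, -4, -3, -2, -1, 0, 2, 3, 4, 10}
|A + A| = 17

|A + A| = 17


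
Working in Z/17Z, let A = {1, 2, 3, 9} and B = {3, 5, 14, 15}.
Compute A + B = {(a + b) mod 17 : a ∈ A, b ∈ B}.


Work in Z/17Z: reduce every sum a + b modulo 17.
Enumerate all 16 pairs:
a = 1: 1+3=4, 1+5=6, 1+14=15, 1+15=16
a = 2: 2+3=5, 2+5=7, 2+14=16, 2+15=0
a = 3: 3+3=6, 3+5=8, 3+14=0, 3+15=1
a = 9: 9+3=12, 9+5=14, 9+14=6, 9+15=7
Distinct residues collected: {0, 1, 4, 5, 6, 7, 8, 12, 14, 15, 16}
|A + B| = 11 (out of 17 total residues).

A + B = {0, 1, 4, 5, 6, 7, 8, 12, 14, 15, 16}


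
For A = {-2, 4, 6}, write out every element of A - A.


A - A = {a - a' : a, a' ∈ A}.
Compute a - a' for each ordered pair (a, a'):
a = -2: -2--2=0, -2-4=-6, -2-6=-8
a = 4: 4--2=6, 4-4=0, 4-6=-2
a = 6: 6--2=8, 6-4=2, 6-6=0
Collecting distinct values (and noting 0 appears from a-a):
A - A = {-8, -6, -2, 0, 2, 6, 8}
|A - A| = 7

A - A = {-8, -6, -2, 0, 2, 6, 8}


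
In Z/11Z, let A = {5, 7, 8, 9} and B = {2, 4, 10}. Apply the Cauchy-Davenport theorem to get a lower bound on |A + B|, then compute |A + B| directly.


Cauchy-Davenport: |A + B| ≥ min(p, |A| + |B| - 1) for A, B nonempty in Z/pZ.
|A| = 4, |B| = 3, p = 11.
CD lower bound = min(11, 4 + 3 - 1) = min(11, 6) = 6.
Compute A + B mod 11 directly:
a = 5: 5+2=7, 5+4=9, 5+10=4
a = 7: 7+2=9, 7+4=0, 7+10=6
a = 8: 8+2=10, 8+4=1, 8+10=7
a = 9: 9+2=0, 9+4=2, 9+10=8
A + B = {0, 1, 2, 4, 6, 7, 8, 9, 10}, so |A + B| = 9.
Verify: 9 ≥ 6? Yes ✓.

CD lower bound = 6, actual |A + B| = 9.


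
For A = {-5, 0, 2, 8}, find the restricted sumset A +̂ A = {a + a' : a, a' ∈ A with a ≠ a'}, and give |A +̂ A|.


Restricted sumset: A +̂ A = {a + a' : a ∈ A, a' ∈ A, a ≠ a'}.
Equivalently, take A + A and drop any sum 2a that is achievable ONLY as a + a for a ∈ A (i.e. sums representable only with equal summands).
Enumerate pairs (a, a') with a < a' (symmetric, so each unordered pair gives one sum; this covers all a ≠ a'):
  -5 + 0 = -5
  -5 + 2 = -3
  -5 + 8 = 3
  0 + 2 = 2
  0 + 8 = 8
  2 + 8 = 10
Collected distinct sums: {-5, -3, 2, 3, 8, 10}
|A +̂ A| = 6
(Reference bound: |A +̂ A| ≥ 2|A| - 3 for |A| ≥ 2, with |A| = 4 giving ≥ 5.)

|A +̂ A| = 6


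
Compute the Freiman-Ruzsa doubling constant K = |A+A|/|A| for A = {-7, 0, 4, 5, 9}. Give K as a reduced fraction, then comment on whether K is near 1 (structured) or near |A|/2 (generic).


|A| = 5.
Compute A + A by enumerating all 25 pairs.
A + A = {-14, -7, -3, -2, 0, 2, 4, 5, 8, 9, 10, 13, 14, 18}, so |A + A| = 14.
K = |A + A| / |A| = 14/5 (already in lowest terms) ≈ 2.8000.
Reference: AP of size 5 gives K = 9/5 ≈ 1.8000; a fully generic set of size 5 gives K ≈ 3.0000.

|A| = 5, |A + A| = 14, K = 14/5.


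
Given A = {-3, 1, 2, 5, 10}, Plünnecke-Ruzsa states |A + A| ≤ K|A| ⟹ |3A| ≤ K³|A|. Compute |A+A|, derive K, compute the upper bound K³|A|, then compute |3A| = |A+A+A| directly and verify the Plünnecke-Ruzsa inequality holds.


|A| = 5.
Step 1: Compute A + A by enumerating all 25 pairs.
A + A = {-6, -2, -1, 2, 3, 4, 6, 7, 10, 11, 12, 15, 20}, so |A + A| = 13.
Step 2: Doubling constant K = |A + A|/|A| = 13/5 = 13/5 ≈ 2.6000.
Step 3: Plünnecke-Ruzsa gives |3A| ≤ K³·|A| = (2.6000)³ · 5 ≈ 87.8800.
Step 4: Compute 3A = A + A + A directly by enumerating all triples (a,b,c) ∈ A³; |3A| = 25.
Step 5: Check 25 ≤ 87.8800? Yes ✓.

K = 13/5, Plünnecke-Ruzsa bound K³|A| ≈ 87.8800, |3A| = 25, inequality holds.


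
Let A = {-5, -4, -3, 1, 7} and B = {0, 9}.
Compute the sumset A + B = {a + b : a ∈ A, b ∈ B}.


A + B = {a + b : a ∈ A, b ∈ B}.
Enumerate all |A|·|B| = 5·2 = 10 pairs (a, b) and collect distinct sums.
a = -5: -5+0=-5, -5+9=4
a = -4: -4+0=-4, -4+9=5
a = -3: -3+0=-3, -3+9=6
a = 1: 1+0=1, 1+9=10
a = 7: 7+0=7, 7+9=16
Collecting distinct sums: A + B = {-5, -4, -3, 1, 4, 5, 6, 7, 10, 16}
|A + B| = 10

A + B = {-5, -4, -3, 1, 4, 5, 6, 7, 10, 16}


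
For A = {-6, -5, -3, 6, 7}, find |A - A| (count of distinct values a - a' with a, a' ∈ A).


A - A = {a - a' : a, a' ∈ A}; |A| = 5.
Bounds: 2|A|-1 ≤ |A - A| ≤ |A|² - |A| + 1, i.e. 9 ≤ |A - A| ≤ 21.
Note: 0 ∈ A - A always (from a - a). The set is symmetric: if d ∈ A - A then -d ∈ A - A.
Enumerate nonzero differences d = a - a' with a > a' (then include -d):
Positive differences: {1, 2, 3, 9, 10, 11, 12, 13}
Full difference set: {0} ∪ (positive diffs) ∪ (negative diffs).
|A - A| = 1 + 2·8 = 17 (matches direct enumeration: 17).

|A - A| = 17


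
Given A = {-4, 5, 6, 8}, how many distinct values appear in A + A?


A + A = {a + a' : a, a' ∈ A}; |A| = 4.
General bounds: 2|A| - 1 ≤ |A + A| ≤ |A|(|A|+1)/2, i.e. 7 ≤ |A + A| ≤ 10.
Lower bound 2|A|-1 is attained iff A is an arithmetic progression.
Enumerate sums a + a' for a ≤ a' (symmetric, so this suffices):
a = -4: -4+-4=-8, -4+5=1, -4+6=2, -4+8=4
a = 5: 5+5=10, 5+6=11, 5+8=13
a = 6: 6+6=12, 6+8=14
a = 8: 8+8=16
Distinct sums: {-8, 1, 2, 4, 10, 11, 12, 13, 14, 16}
|A + A| = 10

|A + A| = 10


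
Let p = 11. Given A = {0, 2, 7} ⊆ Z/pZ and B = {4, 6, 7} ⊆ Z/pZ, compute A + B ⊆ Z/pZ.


Work in Z/11Z: reduce every sum a + b modulo 11.
Enumerate all 9 pairs:
a = 0: 0+4=4, 0+6=6, 0+7=7
a = 2: 2+4=6, 2+6=8, 2+7=9
a = 7: 7+4=0, 7+6=2, 7+7=3
Distinct residues collected: {0, 2, 3, 4, 6, 7, 8, 9}
|A + B| = 8 (out of 11 total residues).

A + B = {0, 2, 3, 4, 6, 7, 8, 9}


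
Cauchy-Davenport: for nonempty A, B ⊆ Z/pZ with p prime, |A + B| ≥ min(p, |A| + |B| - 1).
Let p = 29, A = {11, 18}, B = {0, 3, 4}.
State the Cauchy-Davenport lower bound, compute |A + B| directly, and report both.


Cauchy-Davenport: |A + B| ≥ min(p, |A| + |B| - 1) for A, B nonempty in Z/pZ.
|A| = 2, |B| = 3, p = 29.
CD lower bound = min(29, 2 + 3 - 1) = min(29, 4) = 4.
Compute A + B mod 29 directly:
a = 11: 11+0=11, 11+3=14, 11+4=15
a = 18: 18+0=18, 18+3=21, 18+4=22
A + B = {11, 14, 15, 18, 21, 22}, so |A + B| = 6.
Verify: 6 ≥ 4? Yes ✓.

CD lower bound = 4, actual |A + B| = 6.


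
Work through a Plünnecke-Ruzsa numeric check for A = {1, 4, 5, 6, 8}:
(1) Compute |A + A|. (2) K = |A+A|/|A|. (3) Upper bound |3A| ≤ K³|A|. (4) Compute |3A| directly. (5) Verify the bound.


|A| = 5.
Step 1: Compute A + A by enumerating all 25 pairs.
A + A = {2, 5, 6, 7, 8, 9, 10, 11, 12, 13, 14, 16}, so |A + A| = 12.
Step 2: Doubling constant K = |A + A|/|A| = 12/5 = 12/5 ≈ 2.4000.
Step 3: Plünnecke-Ruzsa gives |3A| ≤ K³·|A| = (2.4000)³ · 5 ≈ 69.1200.
Step 4: Compute 3A = A + A + A directly by enumerating all triples (a,b,c) ∈ A³; |3A| = 19.
Step 5: Check 19 ≤ 69.1200? Yes ✓.

K = 12/5, Plünnecke-Ruzsa bound K³|A| ≈ 69.1200, |3A| = 19, inequality holds.


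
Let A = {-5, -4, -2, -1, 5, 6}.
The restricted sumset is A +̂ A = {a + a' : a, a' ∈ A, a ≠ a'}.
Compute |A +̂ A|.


Restricted sumset: A +̂ A = {a + a' : a ∈ A, a' ∈ A, a ≠ a'}.
Equivalently, take A + A and drop any sum 2a that is achievable ONLY as a + a for a ∈ A (i.e. sums representable only with equal summands).
Enumerate pairs (a, a') with a < a' (symmetric, so each unordered pair gives one sum; this covers all a ≠ a'):
  -5 + -4 = -9
  -5 + -2 = -7
  -5 + -1 = -6
  -5 + 5 = 0
  -5 + 6 = 1
  -4 + -2 = -6
  -4 + -1 = -5
  -4 + 5 = 1
  -4 + 6 = 2
  -2 + -1 = -3
  -2 + 5 = 3
  -2 + 6 = 4
  -1 + 5 = 4
  -1 + 6 = 5
  5 + 6 = 11
Collected distinct sums: {-9, -7, -6, -5, -3, 0, 1, 2, 3, 4, 5, 11}
|A +̂ A| = 12
(Reference bound: |A +̂ A| ≥ 2|A| - 3 for |A| ≥ 2, with |A| = 6 giving ≥ 9.)

|A +̂ A| = 12


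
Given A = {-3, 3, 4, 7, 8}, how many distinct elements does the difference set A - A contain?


A - A = {a - a' : a, a' ∈ A}; |A| = 5.
Bounds: 2|A|-1 ≤ |A - A| ≤ |A|² - |A| + 1, i.e. 9 ≤ |A - A| ≤ 21.
Note: 0 ∈ A - A always (from a - a). The set is symmetric: if d ∈ A - A then -d ∈ A - A.
Enumerate nonzero differences d = a - a' with a > a' (then include -d):
Positive differences: {1, 3, 4, 5, 6, 7, 10, 11}
Full difference set: {0} ∪ (positive diffs) ∪ (negative diffs).
|A - A| = 1 + 2·8 = 17 (matches direct enumeration: 17).

|A - A| = 17


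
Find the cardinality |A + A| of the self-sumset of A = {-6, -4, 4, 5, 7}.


A + A = {a + a' : a, a' ∈ A}; |A| = 5.
General bounds: 2|A| - 1 ≤ |A + A| ≤ |A|(|A|+1)/2, i.e. 9 ≤ |A + A| ≤ 15.
Lower bound 2|A|-1 is attained iff A is an arithmetic progression.
Enumerate sums a + a' for a ≤ a' (symmetric, so this suffices):
a = -6: -6+-6=-12, -6+-4=-10, -6+4=-2, -6+5=-1, -6+7=1
a = -4: -4+-4=-8, -4+4=0, -4+5=1, -4+7=3
a = 4: 4+4=8, 4+5=9, 4+7=11
a = 5: 5+5=10, 5+7=12
a = 7: 7+7=14
Distinct sums: {-12, -10, -8, -2, -1, 0, 1, 3, 8, 9, 10, 11, 12, 14}
|A + A| = 14

|A + A| = 14


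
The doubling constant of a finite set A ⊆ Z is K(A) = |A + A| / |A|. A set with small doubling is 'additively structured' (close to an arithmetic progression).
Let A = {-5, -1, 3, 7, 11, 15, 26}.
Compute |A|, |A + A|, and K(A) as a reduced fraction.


|A| = 7.
Compute A + A by enumerating all 49 pairs.
A + A = {-10, -6, -2, 2, 6, 10, 14, 18, 21, 22, 25, 26, 29, 30, 33, 37, 41, 52}, so |A + A| = 18.
K = |A + A| / |A| = 18/7 (already in lowest terms) ≈ 2.5714.
Reference: AP of size 7 gives K = 13/7 ≈ 1.8571; a fully generic set of size 7 gives K ≈ 4.0000.

|A| = 7, |A + A| = 18, K = 18/7.


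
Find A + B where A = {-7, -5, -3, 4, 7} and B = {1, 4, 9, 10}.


A + B = {a + b : a ∈ A, b ∈ B}.
Enumerate all |A|·|B| = 5·4 = 20 pairs (a, b) and collect distinct sums.
a = -7: -7+1=-6, -7+4=-3, -7+9=2, -7+10=3
a = -5: -5+1=-4, -5+4=-1, -5+9=4, -5+10=5
a = -3: -3+1=-2, -3+4=1, -3+9=6, -3+10=7
a = 4: 4+1=5, 4+4=8, 4+9=13, 4+10=14
a = 7: 7+1=8, 7+4=11, 7+9=16, 7+10=17
Collecting distinct sums: A + B = {-6, -4, -3, -2, -1, 1, 2, 3, 4, 5, 6, 7, 8, 11, 13, 14, 16, 17}
|A + B| = 18

A + B = {-6, -4, -3, -2, -1, 1, 2, 3, 4, 5, 6, 7, 8, 11, 13, 14, 16, 17}


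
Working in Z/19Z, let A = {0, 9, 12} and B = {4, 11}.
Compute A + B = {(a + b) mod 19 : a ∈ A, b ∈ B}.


Work in Z/19Z: reduce every sum a + b modulo 19.
Enumerate all 6 pairs:
a = 0: 0+4=4, 0+11=11
a = 9: 9+4=13, 9+11=1
a = 12: 12+4=16, 12+11=4
Distinct residues collected: {1, 4, 11, 13, 16}
|A + B| = 5 (out of 19 total residues).

A + B = {1, 4, 11, 13, 16}


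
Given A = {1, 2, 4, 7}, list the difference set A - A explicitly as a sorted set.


A - A = {a - a' : a, a' ∈ A}.
Compute a - a' for each ordered pair (a, a'):
a = 1: 1-1=0, 1-2=-1, 1-4=-3, 1-7=-6
a = 2: 2-1=1, 2-2=0, 2-4=-2, 2-7=-5
a = 4: 4-1=3, 4-2=2, 4-4=0, 4-7=-3
a = 7: 7-1=6, 7-2=5, 7-4=3, 7-7=0
Collecting distinct values (and noting 0 appears from a-a):
A - A = {-6, -5, -3, -2, -1, 0, 1, 2, 3, 5, 6}
|A - A| = 11

A - A = {-6, -5, -3, -2, -1, 0, 1, 2, 3, 5, 6}


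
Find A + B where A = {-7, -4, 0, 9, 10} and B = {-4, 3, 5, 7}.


A + B = {a + b : a ∈ A, b ∈ B}.
Enumerate all |A|·|B| = 5·4 = 20 pairs (a, b) and collect distinct sums.
a = -7: -7+-4=-11, -7+3=-4, -7+5=-2, -7+7=0
a = -4: -4+-4=-8, -4+3=-1, -4+5=1, -4+7=3
a = 0: 0+-4=-4, 0+3=3, 0+5=5, 0+7=7
a = 9: 9+-4=5, 9+3=12, 9+5=14, 9+7=16
a = 10: 10+-4=6, 10+3=13, 10+5=15, 10+7=17
Collecting distinct sums: A + B = {-11, -8, -4, -2, -1, 0, 1, 3, 5, 6, 7, 12, 13, 14, 15, 16, 17}
|A + B| = 17

A + B = {-11, -8, -4, -2, -1, 0, 1, 3, 5, 6, 7, 12, 13, 14, 15, 16, 17}


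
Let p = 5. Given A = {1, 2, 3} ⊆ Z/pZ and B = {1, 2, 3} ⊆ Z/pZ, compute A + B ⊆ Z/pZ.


Work in Z/5Z: reduce every sum a + b modulo 5.
Enumerate all 9 pairs:
a = 1: 1+1=2, 1+2=3, 1+3=4
a = 2: 2+1=3, 2+2=4, 2+3=0
a = 3: 3+1=4, 3+2=0, 3+3=1
Distinct residues collected: {0, 1, 2, 3, 4}
|A + B| = 5 (out of 5 total residues).

A + B = {0, 1, 2, 3, 4}


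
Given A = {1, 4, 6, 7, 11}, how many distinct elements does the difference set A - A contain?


A - A = {a - a' : a, a' ∈ A}; |A| = 5.
Bounds: 2|A|-1 ≤ |A - A| ≤ |A|² - |A| + 1, i.e. 9 ≤ |A - A| ≤ 21.
Note: 0 ∈ A - A always (from a - a). The set is symmetric: if d ∈ A - A then -d ∈ A - A.
Enumerate nonzero differences d = a - a' with a > a' (then include -d):
Positive differences: {1, 2, 3, 4, 5, 6, 7, 10}
Full difference set: {0} ∪ (positive diffs) ∪ (negative diffs).
|A - A| = 1 + 2·8 = 17 (matches direct enumeration: 17).

|A - A| = 17


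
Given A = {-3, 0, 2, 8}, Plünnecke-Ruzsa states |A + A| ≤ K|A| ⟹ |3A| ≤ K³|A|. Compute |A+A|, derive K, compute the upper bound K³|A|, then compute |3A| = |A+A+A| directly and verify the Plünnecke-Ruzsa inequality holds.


|A| = 4.
Step 1: Compute A + A by enumerating all 16 pairs.
A + A = {-6, -3, -1, 0, 2, 4, 5, 8, 10, 16}, so |A + A| = 10.
Step 2: Doubling constant K = |A + A|/|A| = 10/4 = 10/4 ≈ 2.5000.
Step 3: Plünnecke-Ruzsa gives |3A| ≤ K³·|A| = (2.5000)³ · 4 ≈ 62.5000.
Step 4: Compute 3A = A + A + A directly by enumerating all triples (a,b,c) ∈ A³; |3A| = 19.
Step 5: Check 19 ≤ 62.5000? Yes ✓.

K = 10/4, Plünnecke-Ruzsa bound K³|A| ≈ 62.5000, |3A| = 19, inequality holds.


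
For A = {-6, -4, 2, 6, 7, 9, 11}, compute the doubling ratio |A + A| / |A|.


|A| = 7.
Compute A + A by enumerating all 49 pairs.
A + A = {-12, -10, -8, -4, -2, 0, 1, 2, 3, 4, 5, 7, 8, 9, 11, 12, 13, 14, 15, 16, 17, 18, 20, 22}, so |A + A| = 24.
K = |A + A| / |A| = 24/7 (already in lowest terms) ≈ 3.4286.
Reference: AP of size 7 gives K = 13/7 ≈ 1.8571; a fully generic set of size 7 gives K ≈ 4.0000.

|A| = 7, |A + A| = 24, K = 24/7.


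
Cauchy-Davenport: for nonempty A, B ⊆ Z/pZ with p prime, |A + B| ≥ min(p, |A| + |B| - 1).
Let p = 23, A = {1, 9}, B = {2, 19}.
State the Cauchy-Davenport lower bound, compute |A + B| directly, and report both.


Cauchy-Davenport: |A + B| ≥ min(p, |A| + |B| - 1) for A, B nonempty in Z/pZ.
|A| = 2, |B| = 2, p = 23.
CD lower bound = min(23, 2 + 2 - 1) = min(23, 3) = 3.
Compute A + B mod 23 directly:
a = 1: 1+2=3, 1+19=20
a = 9: 9+2=11, 9+19=5
A + B = {3, 5, 11, 20}, so |A + B| = 4.
Verify: 4 ≥ 3? Yes ✓.

CD lower bound = 3, actual |A + B| = 4.


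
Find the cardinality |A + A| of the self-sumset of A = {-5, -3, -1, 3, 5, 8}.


A + A = {a + a' : a, a' ∈ A}; |A| = 6.
General bounds: 2|A| - 1 ≤ |A + A| ≤ |A|(|A|+1)/2, i.e. 11 ≤ |A + A| ≤ 21.
Lower bound 2|A|-1 is attained iff A is an arithmetic progression.
Enumerate sums a + a' for a ≤ a' (symmetric, so this suffices):
a = -5: -5+-5=-10, -5+-3=-8, -5+-1=-6, -5+3=-2, -5+5=0, -5+8=3
a = -3: -3+-3=-6, -3+-1=-4, -3+3=0, -3+5=2, -3+8=5
a = -1: -1+-1=-2, -1+3=2, -1+5=4, -1+8=7
a = 3: 3+3=6, 3+5=8, 3+8=11
a = 5: 5+5=10, 5+8=13
a = 8: 8+8=16
Distinct sums: {-10, -8, -6, -4, -2, 0, 2, 3, 4, 5, 6, 7, 8, 10, 11, 13, 16}
|A + A| = 17

|A + A| = 17


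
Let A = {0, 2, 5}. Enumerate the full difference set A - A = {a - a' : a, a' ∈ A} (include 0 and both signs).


A - A = {a - a' : a, a' ∈ A}.
Compute a - a' for each ordered pair (a, a'):
a = 0: 0-0=0, 0-2=-2, 0-5=-5
a = 2: 2-0=2, 2-2=0, 2-5=-3
a = 5: 5-0=5, 5-2=3, 5-5=0
Collecting distinct values (and noting 0 appears from a-a):
A - A = {-5, -3, -2, 0, 2, 3, 5}
|A - A| = 7

A - A = {-5, -3, -2, 0, 2, 3, 5}


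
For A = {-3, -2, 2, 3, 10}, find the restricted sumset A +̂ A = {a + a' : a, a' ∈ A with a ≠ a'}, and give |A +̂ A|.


Restricted sumset: A +̂ A = {a + a' : a ∈ A, a' ∈ A, a ≠ a'}.
Equivalently, take A + A and drop any sum 2a that is achievable ONLY as a + a for a ∈ A (i.e. sums representable only with equal summands).
Enumerate pairs (a, a') with a < a' (symmetric, so each unordered pair gives one sum; this covers all a ≠ a'):
  -3 + -2 = -5
  -3 + 2 = -1
  -3 + 3 = 0
  -3 + 10 = 7
  -2 + 2 = 0
  -2 + 3 = 1
  -2 + 10 = 8
  2 + 3 = 5
  2 + 10 = 12
  3 + 10 = 13
Collected distinct sums: {-5, -1, 0, 1, 5, 7, 8, 12, 13}
|A +̂ A| = 9
(Reference bound: |A +̂ A| ≥ 2|A| - 3 for |A| ≥ 2, with |A| = 5 giving ≥ 7.)

|A +̂ A| = 9


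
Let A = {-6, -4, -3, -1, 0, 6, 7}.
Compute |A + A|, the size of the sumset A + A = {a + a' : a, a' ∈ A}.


A + A = {a + a' : a, a' ∈ A}; |A| = 7.
General bounds: 2|A| - 1 ≤ |A + A| ≤ |A|(|A|+1)/2, i.e. 13 ≤ |A + A| ≤ 28.
Lower bound 2|A|-1 is attained iff A is an arithmetic progression.
Enumerate sums a + a' for a ≤ a' (symmetric, so this suffices):
a = -6: -6+-6=-12, -6+-4=-10, -6+-3=-9, -6+-1=-7, -6+0=-6, -6+6=0, -6+7=1
a = -4: -4+-4=-8, -4+-3=-7, -4+-1=-5, -4+0=-4, -4+6=2, -4+7=3
a = -3: -3+-3=-6, -3+-1=-4, -3+0=-3, -3+6=3, -3+7=4
a = -1: -1+-1=-2, -1+0=-1, -1+6=5, -1+7=6
a = 0: 0+0=0, 0+6=6, 0+7=7
a = 6: 6+6=12, 6+7=13
a = 7: 7+7=14
Distinct sums: {-12, -10, -9, -8, -7, -6, -5, -4, -3, -2, -1, 0, 1, 2, 3, 4, 5, 6, 7, 12, 13, 14}
|A + A| = 22

|A + A| = 22


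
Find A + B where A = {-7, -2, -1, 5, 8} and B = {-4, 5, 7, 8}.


A + B = {a + b : a ∈ A, b ∈ B}.
Enumerate all |A|·|B| = 5·4 = 20 pairs (a, b) and collect distinct sums.
a = -7: -7+-4=-11, -7+5=-2, -7+7=0, -7+8=1
a = -2: -2+-4=-6, -2+5=3, -2+7=5, -2+8=6
a = -1: -1+-4=-5, -1+5=4, -1+7=6, -1+8=7
a = 5: 5+-4=1, 5+5=10, 5+7=12, 5+8=13
a = 8: 8+-4=4, 8+5=13, 8+7=15, 8+8=16
Collecting distinct sums: A + B = {-11, -6, -5, -2, 0, 1, 3, 4, 5, 6, 7, 10, 12, 13, 15, 16}
|A + B| = 16

A + B = {-11, -6, -5, -2, 0, 1, 3, 4, 5, 6, 7, 10, 12, 13, 15, 16}


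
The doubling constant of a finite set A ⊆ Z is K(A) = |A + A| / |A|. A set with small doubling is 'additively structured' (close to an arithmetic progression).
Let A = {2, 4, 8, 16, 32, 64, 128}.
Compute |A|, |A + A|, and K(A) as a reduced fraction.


|A| = 7.
Compute A + A by enumerating all 49 pairs.
A + A = {4, 6, 8, 10, 12, 16, 18, 20, 24, 32, 34, 36, 40, 48, 64, 66, 68, 72, 80, 96, 128, 130, 132, 136, 144, 160, 192, 256}, so |A + A| = 28.
K = |A + A| / |A| = 28/7 = 4/1 ≈ 4.0000.
Reference: AP of size 7 gives K = 13/7 ≈ 1.8571; a fully generic set of size 7 gives K ≈ 4.0000.

|A| = 7, |A + A| = 28, K = 28/7 = 4/1.


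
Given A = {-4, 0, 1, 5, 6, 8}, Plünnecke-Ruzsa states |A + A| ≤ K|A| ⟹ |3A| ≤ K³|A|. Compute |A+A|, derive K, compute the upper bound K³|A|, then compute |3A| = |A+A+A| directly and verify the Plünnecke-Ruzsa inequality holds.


|A| = 6.
Step 1: Compute A + A by enumerating all 36 pairs.
A + A = {-8, -4, -3, 0, 1, 2, 4, 5, 6, 7, 8, 9, 10, 11, 12, 13, 14, 16}, so |A + A| = 18.
Step 2: Doubling constant K = |A + A|/|A| = 18/6 = 18/6 ≈ 3.0000.
Step 3: Plünnecke-Ruzsa gives |3A| ≤ K³·|A| = (3.0000)³ · 6 ≈ 162.0000.
Step 4: Compute 3A = A + A + A directly by enumerating all triples (a,b,c) ∈ A³; |3A| = 30.
Step 5: Check 30 ≤ 162.0000? Yes ✓.

K = 18/6, Plünnecke-Ruzsa bound K³|A| ≈ 162.0000, |3A| = 30, inequality holds.


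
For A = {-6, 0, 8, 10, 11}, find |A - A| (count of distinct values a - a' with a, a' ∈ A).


A - A = {a - a' : a, a' ∈ A}; |A| = 5.
Bounds: 2|A|-1 ≤ |A - A| ≤ |A|² - |A| + 1, i.e. 9 ≤ |A - A| ≤ 21.
Note: 0 ∈ A - A always (from a - a). The set is symmetric: if d ∈ A - A then -d ∈ A - A.
Enumerate nonzero differences d = a - a' with a > a' (then include -d):
Positive differences: {1, 2, 3, 6, 8, 10, 11, 14, 16, 17}
Full difference set: {0} ∪ (positive diffs) ∪ (negative diffs).
|A - A| = 1 + 2·10 = 21 (matches direct enumeration: 21).

|A - A| = 21


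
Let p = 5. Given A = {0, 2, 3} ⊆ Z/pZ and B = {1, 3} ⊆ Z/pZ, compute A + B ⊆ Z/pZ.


Work in Z/5Z: reduce every sum a + b modulo 5.
Enumerate all 6 pairs:
a = 0: 0+1=1, 0+3=3
a = 2: 2+1=3, 2+3=0
a = 3: 3+1=4, 3+3=1
Distinct residues collected: {0, 1, 3, 4}
|A + B| = 4 (out of 5 total residues).

A + B = {0, 1, 3, 4}


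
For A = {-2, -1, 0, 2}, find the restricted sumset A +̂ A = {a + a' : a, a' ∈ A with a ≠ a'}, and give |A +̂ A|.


Restricted sumset: A +̂ A = {a + a' : a ∈ A, a' ∈ A, a ≠ a'}.
Equivalently, take A + A and drop any sum 2a that is achievable ONLY as a + a for a ∈ A (i.e. sums representable only with equal summands).
Enumerate pairs (a, a') with a < a' (symmetric, so each unordered pair gives one sum; this covers all a ≠ a'):
  -2 + -1 = -3
  -2 + 0 = -2
  -2 + 2 = 0
  -1 + 0 = -1
  -1 + 2 = 1
  0 + 2 = 2
Collected distinct sums: {-3, -2, -1, 0, 1, 2}
|A +̂ A| = 6
(Reference bound: |A +̂ A| ≥ 2|A| - 3 for |A| ≥ 2, with |A| = 4 giving ≥ 5.)

|A +̂ A| = 6
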